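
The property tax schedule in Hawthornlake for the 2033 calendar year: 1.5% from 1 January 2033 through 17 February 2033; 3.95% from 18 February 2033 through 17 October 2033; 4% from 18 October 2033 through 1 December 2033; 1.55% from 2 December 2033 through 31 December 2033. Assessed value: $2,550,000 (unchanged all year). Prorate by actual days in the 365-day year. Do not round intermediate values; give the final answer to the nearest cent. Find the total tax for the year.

$87,636.16

1 January – 17 February 2033: 48 days at 1.5% → $2,550,000 × 1.5% × 48/365 = $5,030.1370
18 February – 17 October 2033: 242 days at 3.95% → $2,550,000 × 3.95% × 242/365 = $66,782.0548
18 October – 1 December 2033: 45 days at 4% → $2,550,000 × 4% × 45/365 = $12,575.3425
2 December – 31 December 2033: 30 days at 1.55% → $2,550,000 × 1.55% × 30/365 = $3,248.6301
Total = $87,636.1644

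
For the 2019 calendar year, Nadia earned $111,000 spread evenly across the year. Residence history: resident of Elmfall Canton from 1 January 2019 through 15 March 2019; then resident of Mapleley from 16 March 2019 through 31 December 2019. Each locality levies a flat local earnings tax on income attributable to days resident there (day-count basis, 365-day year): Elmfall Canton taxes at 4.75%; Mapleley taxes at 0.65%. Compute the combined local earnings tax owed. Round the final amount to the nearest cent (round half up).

$1,644.17

Elmfall Canton, 1 January – 15 March 2019: 74 days → $111,000 × 4.75% × 74/365 = $1,068.9452
Mapleley, 16 March – 31 December 2019: 291 days → $111,000 × 0.65% × 291/365 = $575.2233
Total = $1,644.1685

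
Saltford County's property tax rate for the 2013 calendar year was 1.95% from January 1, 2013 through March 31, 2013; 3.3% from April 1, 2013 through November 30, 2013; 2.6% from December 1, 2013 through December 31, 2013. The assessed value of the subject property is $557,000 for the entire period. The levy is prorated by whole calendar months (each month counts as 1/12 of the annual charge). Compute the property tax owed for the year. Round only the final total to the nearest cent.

$16,176.21

January 1 – March 31, 2013: 3 months at 1.95% → $557,000 × 1.95% × 3/12 = $2,715.3750
April 1 – November 30, 2013: 8 months at 3.3% → $557,000 × 3.3% × 8/12 = $12,254.0000
December 1 – December 31, 2013: 1 month at 2.6% → $557,000 × 2.6% × 1/12 = $1,206.8333
Total = $16,176.2083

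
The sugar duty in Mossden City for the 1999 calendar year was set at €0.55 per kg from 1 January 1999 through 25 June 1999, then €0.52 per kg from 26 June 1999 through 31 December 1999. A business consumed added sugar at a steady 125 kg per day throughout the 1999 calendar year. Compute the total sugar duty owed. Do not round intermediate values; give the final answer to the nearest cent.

1 January – 25 June 1999: 176 days × 125 kg/day = 22,000 kg at €0.55/kg → €12,100.00
26 June – 31 December 1999: 189 days × 125 kg/day = 23,625 kg at €0.52/kg → €12,285.00

€24,385.00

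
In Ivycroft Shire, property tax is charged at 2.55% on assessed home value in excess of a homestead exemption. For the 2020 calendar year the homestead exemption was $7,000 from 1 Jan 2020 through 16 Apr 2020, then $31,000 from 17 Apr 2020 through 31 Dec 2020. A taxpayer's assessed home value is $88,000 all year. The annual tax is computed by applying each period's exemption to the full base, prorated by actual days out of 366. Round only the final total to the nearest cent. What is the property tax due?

1 Jan – 16 Apr 2020: 107 days, exemption $7,000 → ($88,000 − $7,000) × 2.55% × 107/366 = $603.8484
17 Apr – 31 Dec 2020: 259 days, exemption $31,000 → ($88,000 − $31,000) × 2.55% × 259/366 = $1,028.5697
Total = $1,632.4180

$1,632.42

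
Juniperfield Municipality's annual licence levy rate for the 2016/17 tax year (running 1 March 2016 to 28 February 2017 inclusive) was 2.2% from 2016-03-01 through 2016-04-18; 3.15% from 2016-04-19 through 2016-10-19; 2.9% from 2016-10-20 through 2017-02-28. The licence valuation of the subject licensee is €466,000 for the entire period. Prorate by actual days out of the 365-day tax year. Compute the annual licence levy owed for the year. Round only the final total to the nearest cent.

€13,663.38

2016-03-01 to 2016-04-18: 49 days at 2.2% → €466,000 × 2.2% × 49/365 = €1,376.2959
2016-04-19 to 2016-10-19: 184 days at 3.15% → €466,000 × 3.15% × 184/365 = €7,399.8247
2016-10-20 to 2017-02-28: 132 days at 2.9% → €466,000 × 2.9% × 132/365 = €4,887.2548
Total = €13,663.3753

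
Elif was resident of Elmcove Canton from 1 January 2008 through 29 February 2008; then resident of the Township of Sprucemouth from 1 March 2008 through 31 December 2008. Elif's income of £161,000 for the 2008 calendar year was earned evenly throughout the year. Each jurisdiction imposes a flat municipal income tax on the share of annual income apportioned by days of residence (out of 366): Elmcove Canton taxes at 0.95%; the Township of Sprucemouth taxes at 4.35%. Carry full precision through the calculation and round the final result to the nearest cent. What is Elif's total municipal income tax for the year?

£6,106.12

Elmcove Canton, 1 January – 29 February 2008: 60 days → £161,000 × 0.95% × 60/366 = £250.7377
The Township of Sprucemouth, 1 March – 31 December 2008: 306 days → £161,000 × 4.35% × 306/366 = £5,855.3852
Total = £6,106.1230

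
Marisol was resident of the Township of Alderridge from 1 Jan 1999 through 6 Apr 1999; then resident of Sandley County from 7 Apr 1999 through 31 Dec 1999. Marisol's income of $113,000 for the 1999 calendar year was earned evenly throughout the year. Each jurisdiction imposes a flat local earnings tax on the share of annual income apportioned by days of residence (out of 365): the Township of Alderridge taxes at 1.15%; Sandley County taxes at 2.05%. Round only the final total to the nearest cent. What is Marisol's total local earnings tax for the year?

The Township of Alderridge, 1 Jan – 6 Apr 1999: 96 days → $113,000 × 1.15% × 96/365 = $341.7863
Sandley County, 7 Apr – 31 Dec 1999: 269 days → $113,000 × 2.05% × 269/365 = $1,707.2288
Total = $2,049.0151

$2,049.02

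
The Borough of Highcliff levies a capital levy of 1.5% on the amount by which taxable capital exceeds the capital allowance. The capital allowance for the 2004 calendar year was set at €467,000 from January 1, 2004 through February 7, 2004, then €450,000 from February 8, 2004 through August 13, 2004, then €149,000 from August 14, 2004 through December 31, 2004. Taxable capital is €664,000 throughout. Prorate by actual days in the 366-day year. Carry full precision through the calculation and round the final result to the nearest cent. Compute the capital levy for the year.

€4,910.57

January 1 – February 7, 2004: 38 days, exemption €467,000 → (€664,000 − €467,000) × 1.5% × 38/366 = €306.8033
February 8 – August 13, 2004: 188 days, exemption €450,000 → (€664,000 − €450,000) × 1.5% × 188/366 = €1,648.8525
August 14 – December 31, 2004: 140 days, exemption €149,000 → (€664,000 − €149,000) × 1.5% × 140/366 = €2,954.9180
Total = €4,910.5738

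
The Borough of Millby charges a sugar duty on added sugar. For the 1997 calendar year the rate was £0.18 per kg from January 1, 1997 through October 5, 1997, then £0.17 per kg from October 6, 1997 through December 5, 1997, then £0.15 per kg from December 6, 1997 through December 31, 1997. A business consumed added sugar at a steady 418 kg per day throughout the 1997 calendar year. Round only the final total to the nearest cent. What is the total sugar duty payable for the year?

January 1 – October 5, 1997: 278 days × 418 kg/day = 116,204 kg at £0.18/kg → £20,916.72
October 6 – December 5, 1997: 61 days × 418 kg/day = 25,498 kg at £0.17/kg → £4,334.66
December 6 – December 31, 1997: 26 days × 418 kg/day = 10,868 kg at £0.15/kg → £1,630.20

£26,881.58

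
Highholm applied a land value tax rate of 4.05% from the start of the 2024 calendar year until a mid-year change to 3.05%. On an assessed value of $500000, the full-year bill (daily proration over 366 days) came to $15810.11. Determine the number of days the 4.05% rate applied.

41 days

Let d = days at the first rate; then 366 − d days at the second rate.
$500000 × [4.05%·d + 3.05%·(366−d)] / 366 = $15810.11
Solving gives d = 41, so the new rate took effect on February 11, 2024.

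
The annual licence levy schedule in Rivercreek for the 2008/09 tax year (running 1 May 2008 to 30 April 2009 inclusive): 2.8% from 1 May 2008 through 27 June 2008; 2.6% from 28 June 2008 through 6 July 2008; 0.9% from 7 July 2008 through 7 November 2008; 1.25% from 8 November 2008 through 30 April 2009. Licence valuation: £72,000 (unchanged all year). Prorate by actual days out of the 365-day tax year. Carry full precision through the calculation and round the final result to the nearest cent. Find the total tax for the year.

1 May – 27 June 2008: 58 days at 2.8% → £72,000 × 2.8% × 58/365 = £320.3507
28 June – 6 July 2008: 9 days at 2.6% → £72,000 × 2.6% × 9/365 = £46.1589
7 July – 7 November 2008: 124 days at 0.9% → £72,000 × 0.9% × 124/365 = £220.1425
8 November 2008 – 30 April 2009: 174 days at 1.25% → £72,000 × 1.25% × 174/365 = £429.0411
Total = £1,015.6932

£1,015.69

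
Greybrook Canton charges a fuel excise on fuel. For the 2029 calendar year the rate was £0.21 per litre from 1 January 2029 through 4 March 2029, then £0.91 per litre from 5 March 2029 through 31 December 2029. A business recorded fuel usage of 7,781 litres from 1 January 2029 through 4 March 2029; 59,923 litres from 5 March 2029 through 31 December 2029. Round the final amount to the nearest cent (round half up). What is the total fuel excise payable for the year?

£56,163.94

1 January – 4 March 2029: 7,781 litres at £0.21/litre → £1,634.01
5 March – 31 December 2029: 59,923 litres at £0.91/litre → £54,529.93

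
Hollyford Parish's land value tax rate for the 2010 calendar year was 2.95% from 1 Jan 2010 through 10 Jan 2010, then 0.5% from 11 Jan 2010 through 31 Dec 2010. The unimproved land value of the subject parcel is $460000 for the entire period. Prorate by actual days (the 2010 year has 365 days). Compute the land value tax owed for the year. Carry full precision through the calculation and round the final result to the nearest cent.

1 Jan – 10 Jan 2010: 10 days at 2.95% → $460000 × 2.95% × 10/365 = $371.7808
11 Jan – 31 Dec 2010: 355 days at 0.5% → $460000 × 0.5% × 355/365 = $2236.9863
Total = $2608.7671

$2608.77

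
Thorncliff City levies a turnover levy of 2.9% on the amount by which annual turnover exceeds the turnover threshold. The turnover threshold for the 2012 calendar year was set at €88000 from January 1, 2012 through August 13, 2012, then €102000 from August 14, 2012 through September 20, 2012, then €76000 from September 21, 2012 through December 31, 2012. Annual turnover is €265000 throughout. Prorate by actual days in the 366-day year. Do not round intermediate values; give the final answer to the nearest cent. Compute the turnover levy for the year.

January 1 – August 13, 2012: 226 days, exemption €88000 → (€265000 − €88000) × 2.9% × 226/366 = €3169.5574
August 14 – September 20, 2012: 38 days, exemption €102000 → (€265000 − €102000) × 2.9% × 38/366 = €490.7814
September 21 – December 31, 2012: 102 days, exemption €76000 → (€265000 − €76000) × 2.9% × 102/366 = €1527.4918
Total = €5187.8306

€5187.83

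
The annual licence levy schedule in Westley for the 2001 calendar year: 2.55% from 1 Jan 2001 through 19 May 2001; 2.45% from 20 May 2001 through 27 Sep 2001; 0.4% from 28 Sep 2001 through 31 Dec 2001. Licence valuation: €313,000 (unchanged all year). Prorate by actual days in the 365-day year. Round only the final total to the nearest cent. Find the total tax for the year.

1 Jan – 19 May 2001: 139 days at 2.55% → €313,000 × 2.55% × 139/365 = €3,039.5301
20 May – 27 Sep 2001: 131 days at 2.45% → €313,000 × 2.45% × 131/365 = €2,752.2562
28 Sep – 31 Dec 2001: 95 days at 0.4% → €313,000 × 0.4% × 95/365 = €325.8630
Total = €6,117.6493

€6,117.65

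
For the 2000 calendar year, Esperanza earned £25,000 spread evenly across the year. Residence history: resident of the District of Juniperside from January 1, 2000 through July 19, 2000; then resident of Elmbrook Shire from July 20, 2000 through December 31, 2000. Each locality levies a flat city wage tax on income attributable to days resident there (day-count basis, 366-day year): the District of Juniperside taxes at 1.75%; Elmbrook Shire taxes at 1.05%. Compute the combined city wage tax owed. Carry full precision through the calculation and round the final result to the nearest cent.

£358.61

The District of Juniperside, January 1 – July 19, 2000: 201 days → £25,000 × 1.75% × 201/366 = £240.2664
Elmbrook Shire, July 20 – December 31, 2000: 165 days → £25,000 × 1.05% × 165/366 = £118.3402
Total = £358.6066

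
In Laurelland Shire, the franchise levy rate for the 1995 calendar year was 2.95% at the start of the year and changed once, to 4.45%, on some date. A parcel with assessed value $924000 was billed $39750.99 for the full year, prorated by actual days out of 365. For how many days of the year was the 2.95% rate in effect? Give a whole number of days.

Let d = days at the first rate; then 365 − d days at the second rate.
$924000 × [2.95%·d + 4.45%·(365−d)] / 365 = $39750.99
Solving gives d = 36, so the new rate took effect on 6 February 1995.

36 days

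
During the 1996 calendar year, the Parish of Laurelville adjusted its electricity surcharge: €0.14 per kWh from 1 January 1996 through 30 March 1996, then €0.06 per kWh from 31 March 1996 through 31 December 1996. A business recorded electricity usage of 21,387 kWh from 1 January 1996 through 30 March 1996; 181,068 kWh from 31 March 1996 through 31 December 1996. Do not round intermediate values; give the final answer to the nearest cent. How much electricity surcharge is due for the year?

€13,858.26

1 January – 30 March 1996: 21,387 kWh at €0.14/kWh → €2,994.18
31 March – 31 December 1996: 181,068 kWh at €0.06/kWh → €10,864.08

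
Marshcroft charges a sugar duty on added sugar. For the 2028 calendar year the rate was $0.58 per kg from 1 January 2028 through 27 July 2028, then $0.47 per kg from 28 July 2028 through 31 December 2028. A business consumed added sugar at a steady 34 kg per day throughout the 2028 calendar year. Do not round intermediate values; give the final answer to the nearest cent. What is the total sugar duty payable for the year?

$6,630.34

1 January – 27 July 2028: 209 days × 34 kg/day = 7,106 kg at $0.58/kg → $4,121.48
28 July – 31 December 2028: 157 days × 34 kg/day = 5,338 kg at $0.47/kg → $2,508.86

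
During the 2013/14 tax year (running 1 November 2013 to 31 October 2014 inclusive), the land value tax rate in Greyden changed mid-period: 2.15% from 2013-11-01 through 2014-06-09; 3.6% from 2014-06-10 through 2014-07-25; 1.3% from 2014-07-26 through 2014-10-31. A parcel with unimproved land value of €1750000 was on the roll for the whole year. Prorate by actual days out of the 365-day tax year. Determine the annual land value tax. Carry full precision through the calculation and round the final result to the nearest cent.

2013-11-01 to 2014-06-09: 221 days at 2.15% → €1750000 × 2.15% × 221/365 = €22781.1644
2014-06-10 to 2014-07-25: 46 days at 3.6% → €1750000 × 3.6% × 46/365 = €7939.7260
2014-07-26 to 2014-10-31: 98 days at 1.3% → €1750000 × 1.3% × 98/365 = €6108.2192
Total = €36829.1096

€36829.11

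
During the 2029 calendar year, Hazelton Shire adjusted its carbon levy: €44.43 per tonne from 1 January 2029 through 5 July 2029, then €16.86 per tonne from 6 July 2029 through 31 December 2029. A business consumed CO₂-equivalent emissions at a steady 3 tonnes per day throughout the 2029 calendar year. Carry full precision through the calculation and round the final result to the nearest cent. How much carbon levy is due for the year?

1 January – 5 July 2029: 186 days × 3 tonnes/day = 558 tonnes at €44.43/tonne → €24791.94
6 July – 31 December 2029: 179 days × 3 tonnes/day = 537 tonnes at €16.86/tonne → €9053.82

€33845.76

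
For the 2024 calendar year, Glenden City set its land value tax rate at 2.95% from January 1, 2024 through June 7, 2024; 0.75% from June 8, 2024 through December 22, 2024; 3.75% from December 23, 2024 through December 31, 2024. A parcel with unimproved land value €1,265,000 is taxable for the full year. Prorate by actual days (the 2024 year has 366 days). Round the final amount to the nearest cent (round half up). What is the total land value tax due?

€22,510.78

January 1 – June 7, 2024: 159 days at 2.95% → €1,265,000 × 2.95% × 159/366 = €16,211.7008
June 8 – December 22, 2024: 198 days at 0.75% → €1,265,000 × 0.75% × 198/366 = €5,132.5820
December 23 – December 31, 2024: 9 days at 3.75% → €1,265,000 × 3.75% × 9/366 = €1,166.4959
Total = €22,510.7787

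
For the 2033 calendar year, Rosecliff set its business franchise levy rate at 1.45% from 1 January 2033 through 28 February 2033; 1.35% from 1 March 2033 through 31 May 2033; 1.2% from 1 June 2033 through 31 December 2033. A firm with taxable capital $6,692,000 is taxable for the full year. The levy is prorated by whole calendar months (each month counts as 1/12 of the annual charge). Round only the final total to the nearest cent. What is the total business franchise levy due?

$85,601.83

1 January – 28 February 2033: 2 months at 1.45% → $6,692,000 × 1.45% × 2/12 = $16,172.3333
1 March – 31 May 2033: 3 months at 1.35% → $6,692,000 × 1.35% × 3/12 = $22,585.5000
1 June – 31 December 2033: 7 months at 1.2% → $6,692,000 × 1.2% × 7/12 = $46,844.0000
Total = $85,601.8333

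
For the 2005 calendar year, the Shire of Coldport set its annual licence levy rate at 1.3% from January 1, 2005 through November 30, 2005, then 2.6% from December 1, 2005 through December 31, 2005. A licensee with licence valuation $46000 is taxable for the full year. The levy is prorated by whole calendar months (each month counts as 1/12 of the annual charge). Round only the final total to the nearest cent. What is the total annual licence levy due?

January 1 – November 30, 2005: 11 months at 1.3% → $46000 × 1.3% × 11/12 = $548.1667
December 1 – December 31, 2005: 1 month at 2.6% → $46000 × 2.6% × 1/12 = $99.6667
Total = $647.8333

$647.83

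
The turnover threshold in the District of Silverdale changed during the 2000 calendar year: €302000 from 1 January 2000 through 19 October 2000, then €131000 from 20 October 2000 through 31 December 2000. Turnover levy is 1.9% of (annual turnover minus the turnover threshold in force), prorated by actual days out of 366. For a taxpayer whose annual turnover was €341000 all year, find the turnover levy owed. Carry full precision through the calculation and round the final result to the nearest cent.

€1389.02

1 January – 19 October 2000: 293 days, exemption €302000 → (€341000 − €302000) × 1.9% × 293/366 = €593.2049
20 October – 31 December 2000: 73 days, exemption €131000 → (€341000 − €131000) × 1.9% × 73/366 = €795.8197
Total = €1389.0246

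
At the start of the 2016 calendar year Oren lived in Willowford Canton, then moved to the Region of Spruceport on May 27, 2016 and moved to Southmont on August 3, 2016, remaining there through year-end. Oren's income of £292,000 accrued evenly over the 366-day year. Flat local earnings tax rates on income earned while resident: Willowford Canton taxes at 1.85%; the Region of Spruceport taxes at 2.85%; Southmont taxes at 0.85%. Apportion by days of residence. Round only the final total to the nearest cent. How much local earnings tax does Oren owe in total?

£4,739.81

Willowford Canton, January 1 – May 26, 2016: 147 days → £292,000 × 1.85% × 147/366 = £2,169.6557
The Region of Spruceport, May 27 – August 2, 2016: 68 days → £292,000 × 2.85% × 68/366 = £1,546.1639
Southmont, August 3 – December 31, 2016: 151 days → £292,000 × 0.85% × 151/366 = £1,023.9945
Total = £4,739.8142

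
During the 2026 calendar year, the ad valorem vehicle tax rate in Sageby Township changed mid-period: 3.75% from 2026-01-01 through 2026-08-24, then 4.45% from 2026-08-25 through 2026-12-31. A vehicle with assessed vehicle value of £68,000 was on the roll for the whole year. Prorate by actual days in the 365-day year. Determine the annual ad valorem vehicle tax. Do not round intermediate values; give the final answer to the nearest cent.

2026-01-01 to 2026-08-24: 236 days at 3.75% → £68,000 × 3.75% × 236/365 = £1,648.7671
2026-08-25 to 2026-12-31: 129 days at 4.45% → £68,000 × 4.45% × 129/365 = £1,069.4630
Total = £2,718.2301

£2,718.23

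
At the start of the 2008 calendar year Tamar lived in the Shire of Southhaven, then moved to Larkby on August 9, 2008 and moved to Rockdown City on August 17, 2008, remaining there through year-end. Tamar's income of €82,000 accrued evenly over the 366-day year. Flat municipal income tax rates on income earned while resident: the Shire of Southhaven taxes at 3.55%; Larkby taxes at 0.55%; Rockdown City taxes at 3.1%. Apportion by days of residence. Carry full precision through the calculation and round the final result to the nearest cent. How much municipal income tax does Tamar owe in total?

€2,719.11

The Shire of Southhaven, January 1 – August 8, 2008: 221 days → €82,000 × 3.55% × 221/366 = €1,757.7350
Larkby, August 9 – August 16, 2008: 8 days → €82,000 × 0.55% × 8/366 = €9.8579
Rockdown City, August 17 – December 31, 2008: 137 days → €82,000 × 3.1% × 137/366 = €951.5137
Total = €2,719.1066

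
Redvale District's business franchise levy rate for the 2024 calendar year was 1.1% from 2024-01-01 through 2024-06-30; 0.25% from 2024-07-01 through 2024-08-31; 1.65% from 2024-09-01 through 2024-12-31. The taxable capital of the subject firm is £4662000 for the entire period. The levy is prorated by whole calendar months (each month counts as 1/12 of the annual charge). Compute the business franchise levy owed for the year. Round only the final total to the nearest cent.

2024-01-01 to 2024-06-30: 6 months at 1.1% → £4662000 × 1.1% × 6/12 = £25641.0000
2024-07-01 to 2024-08-31: 2 months at 0.25% → £4662000 × 0.25% × 2/12 = £1942.5000
2024-09-01 to 2024-12-31: 4 months at 1.65% → £4662000 × 1.65% × 4/12 = £25641.0000
Total = £53224.5000

£53224.50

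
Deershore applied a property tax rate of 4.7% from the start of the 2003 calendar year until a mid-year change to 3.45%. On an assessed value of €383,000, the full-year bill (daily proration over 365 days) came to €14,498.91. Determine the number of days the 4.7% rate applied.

98 days

Let d = days at the first rate; then 365 − d days at the second rate.
€383,000 × [4.7%·d + 3.45%·(365−d)] / 365 = €14,498.91
Solving gives d = 98, so the new rate took effect on 9 April 2003.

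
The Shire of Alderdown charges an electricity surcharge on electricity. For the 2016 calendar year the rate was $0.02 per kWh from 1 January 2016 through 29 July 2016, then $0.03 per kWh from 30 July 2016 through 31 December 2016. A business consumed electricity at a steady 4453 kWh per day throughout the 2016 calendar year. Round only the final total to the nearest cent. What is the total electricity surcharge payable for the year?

1 January – 29 July 2016: 211 days × 4453 kWh/day = 939,583 kWh at $0.02/kWh → $18791.66
30 July – 31 December 2016: 155 days × 4453 kWh/day = 690,215 kWh at $0.03/kWh → $20706.45

$39498.11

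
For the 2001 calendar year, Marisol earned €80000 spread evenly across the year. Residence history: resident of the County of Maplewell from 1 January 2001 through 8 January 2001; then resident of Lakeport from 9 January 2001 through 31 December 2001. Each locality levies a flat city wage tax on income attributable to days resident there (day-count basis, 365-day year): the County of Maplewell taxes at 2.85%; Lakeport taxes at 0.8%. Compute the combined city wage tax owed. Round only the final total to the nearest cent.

€675.95

The County of Maplewell, 1 January – 8 January 2001: 8 days → €80000 × 2.85% × 8/365 = €49.9726
Lakeport, 9 January – 31 December 2001: 357 days → €80000 × 0.8% × 357/365 = €625.9726
Total = €675.9452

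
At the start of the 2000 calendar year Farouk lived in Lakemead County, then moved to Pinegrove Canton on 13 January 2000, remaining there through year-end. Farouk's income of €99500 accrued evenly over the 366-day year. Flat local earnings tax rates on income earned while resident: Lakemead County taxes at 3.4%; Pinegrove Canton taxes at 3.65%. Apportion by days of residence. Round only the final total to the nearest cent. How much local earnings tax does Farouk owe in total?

€3623.59

Lakemead County, 1 January – 12 January 2000: 12 days → €99500 × 3.4% × 12/366 = €110.9180
Pinegrove Canton, 13 January – 31 December 2000: 354 days → €99500 × 3.65% × 354/366 = €3512.6762
Total = €3623.5943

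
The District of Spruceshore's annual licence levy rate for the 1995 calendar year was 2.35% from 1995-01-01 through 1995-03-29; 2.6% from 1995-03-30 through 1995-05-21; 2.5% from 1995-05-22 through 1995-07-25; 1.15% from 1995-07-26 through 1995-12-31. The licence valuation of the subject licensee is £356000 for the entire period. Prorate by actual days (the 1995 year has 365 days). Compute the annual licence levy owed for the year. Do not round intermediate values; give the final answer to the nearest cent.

£6729.38

1995-01-01 to 1995-03-29: 88 days at 2.35% → £356000 × 2.35% × 88/365 = £2017.0082
1995-03-30 to 1995-05-21: 53 days at 2.6% → £356000 × 2.6% × 53/365 = £1344.0219
1995-05-22 to 1995-07-25: 65 days at 2.5% → £356000 × 2.5% × 65/365 = £1584.9315
1995-07-26 to 1995-12-31: 159 days at 1.15% → £356000 × 1.15% × 159/365 = £1783.4137
Total = £6729.3753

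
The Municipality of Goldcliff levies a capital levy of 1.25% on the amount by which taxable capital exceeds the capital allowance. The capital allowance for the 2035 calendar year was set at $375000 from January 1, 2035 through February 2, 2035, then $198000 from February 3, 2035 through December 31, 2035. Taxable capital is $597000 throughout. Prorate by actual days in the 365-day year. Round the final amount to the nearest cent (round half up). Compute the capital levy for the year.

January 1 – February 2, 2035: 33 days, exemption $375000 → ($597000 − $375000) × 1.25% × 33/365 = $250.8904
February 3 – December 31, 2035: 332 days, exemption $198000 → ($597000 − $198000) × 1.25% × 332/365 = $4536.5753
Total = $4787.4658

$4787.47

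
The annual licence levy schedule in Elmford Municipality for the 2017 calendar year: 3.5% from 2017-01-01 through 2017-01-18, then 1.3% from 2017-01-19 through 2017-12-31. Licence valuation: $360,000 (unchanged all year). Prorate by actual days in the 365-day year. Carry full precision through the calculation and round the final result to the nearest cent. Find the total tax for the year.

$5,070.58

2017-01-01 to 2017-01-18: 18 days at 3.5% → $360,000 × 3.5% × 18/365 = $621.3699
2017-01-19 to 2017-12-31: 347 days at 1.3% → $360,000 × 1.3% × 347/365 = $4,449.2055
Total = $5,070.5753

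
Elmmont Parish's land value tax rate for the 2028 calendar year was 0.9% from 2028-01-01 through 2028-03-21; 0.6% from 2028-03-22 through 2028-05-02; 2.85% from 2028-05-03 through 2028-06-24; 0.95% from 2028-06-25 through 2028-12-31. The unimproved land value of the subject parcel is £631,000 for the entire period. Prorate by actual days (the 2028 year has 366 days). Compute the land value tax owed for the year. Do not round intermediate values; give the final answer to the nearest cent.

2028-01-01 to 2028-03-21: 81 days at 0.9% → £631,000 × 0.9% × 81/366 = £1,256.8279
2028-03-22 to 2028-05-02: 42 days at 0.6% → £631,000 × 0.6% × 42/366 = £434.4590
2028-05-03 to 2028-06-24: 53 days at 2.85% → £631,000 × 2.85% × 53/366 = £2,604.1680
2028-06-25 to 2028-12-31: 190 days at 0.95% → £631,000 × 0.95% × 190/366 = £3,111.8989
Total = £7,407.3538

£7,407.35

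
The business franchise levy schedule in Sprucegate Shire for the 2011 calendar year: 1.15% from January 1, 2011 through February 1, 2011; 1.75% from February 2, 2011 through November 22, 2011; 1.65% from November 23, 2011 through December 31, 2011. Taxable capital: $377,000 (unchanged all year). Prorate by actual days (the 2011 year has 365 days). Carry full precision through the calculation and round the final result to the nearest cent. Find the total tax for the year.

$6,358.91

January 1 – February 1, 2011: 32 days at 1.15% → $377,000 × 1.15% × 32/365 = $380.0986
February 2 – November 22, 2011: 294 days at 1.75% → $377,000 × 1.75% × 294/365 = $5,314.1507
November 23 – December 31, 2011: 39 days at 1.65% → $377,000 × 1.65% × 39/365 = $664.6562
Total = $6,358.9055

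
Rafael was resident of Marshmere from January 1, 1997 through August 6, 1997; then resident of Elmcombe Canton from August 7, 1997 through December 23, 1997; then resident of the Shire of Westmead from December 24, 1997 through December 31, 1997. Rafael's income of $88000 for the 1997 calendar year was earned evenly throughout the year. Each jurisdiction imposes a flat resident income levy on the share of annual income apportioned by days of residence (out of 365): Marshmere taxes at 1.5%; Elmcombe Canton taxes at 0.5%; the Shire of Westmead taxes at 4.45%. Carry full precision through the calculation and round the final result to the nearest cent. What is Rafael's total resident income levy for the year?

Marshmere, January 1 – August 6, 1997: 218 days → $88000 × 1.5% × 218/365 = $788.3836
Elmcombe Canton, August 7 – December 23, 1997: 139 days → $88000 × 0.5% × 139/365 = $167.5616
The Shire of Westmead, December 24 – December 31, 1997: 8 days → $88000 × 4.45% × 8/365 = $85.8301
Total = $1041.7753

$1041.78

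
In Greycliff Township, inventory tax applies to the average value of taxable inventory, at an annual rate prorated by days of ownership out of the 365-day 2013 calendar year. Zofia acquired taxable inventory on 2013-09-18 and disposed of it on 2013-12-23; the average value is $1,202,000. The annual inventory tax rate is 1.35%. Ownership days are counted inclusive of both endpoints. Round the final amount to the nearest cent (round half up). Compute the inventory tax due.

$4,312.38

Days held (2013-09-18 to 2013-12-23): 97 out of 365
Tax = $1,202,000 × 1.35% × 97/365 = $4,312.3808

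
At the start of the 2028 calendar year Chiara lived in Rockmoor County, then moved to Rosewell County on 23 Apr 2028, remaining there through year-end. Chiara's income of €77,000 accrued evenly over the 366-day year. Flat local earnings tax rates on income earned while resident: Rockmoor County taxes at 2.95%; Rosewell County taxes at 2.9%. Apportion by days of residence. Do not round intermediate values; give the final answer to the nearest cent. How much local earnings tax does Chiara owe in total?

€2,244.89

Rockmoor County, 1 Jan – 22 Apr 2028: 113 days → €77,000 × 2.95% × 113/366 = €701.3101
Rosewell County, 23 Apr – 31 Dec 2028: 253 days → €77,000 × 2.9% × 253/366 = €1,543.5765
Total = €2,244.8866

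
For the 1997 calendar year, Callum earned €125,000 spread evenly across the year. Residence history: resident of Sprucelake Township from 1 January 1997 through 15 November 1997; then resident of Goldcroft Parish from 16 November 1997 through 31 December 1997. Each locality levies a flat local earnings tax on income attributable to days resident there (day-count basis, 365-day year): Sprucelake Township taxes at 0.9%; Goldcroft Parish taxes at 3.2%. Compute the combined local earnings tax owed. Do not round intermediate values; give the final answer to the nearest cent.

€1,487.33

Sprucelake Township, 1 January – 15 November 1997: 319 days → €125,000 × 0.9% × 319/365 = €983.2192
Goldcroft Parish, 16 November – 31 December 1997: 46 days → €125,000 × 3.2% × 46/365 = €504.1096
Total = €1,487.3288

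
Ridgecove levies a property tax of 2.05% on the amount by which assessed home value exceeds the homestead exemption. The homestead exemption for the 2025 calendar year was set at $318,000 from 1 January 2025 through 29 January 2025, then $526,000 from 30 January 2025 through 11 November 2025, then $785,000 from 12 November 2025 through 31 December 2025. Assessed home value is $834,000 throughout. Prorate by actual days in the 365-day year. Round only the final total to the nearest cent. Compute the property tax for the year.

1 January – 29 January 2025: 29 days, exemption $318,000 → ($834,000 − $318,000) × 2.05% × 29/365 = $840.4438
30 January – 11 November 2025: 286 days, exemption $526,000 → ($834,000 − $526,000) × 2.05% × 286/365 = $4,947.4082
12 November – 31 December 2025: 50 days, exemption $785,000 → ($834,000 − $785,000) × 2.05% × 50/365 = $137.6027
Total = $5,925.4548

$5,925.45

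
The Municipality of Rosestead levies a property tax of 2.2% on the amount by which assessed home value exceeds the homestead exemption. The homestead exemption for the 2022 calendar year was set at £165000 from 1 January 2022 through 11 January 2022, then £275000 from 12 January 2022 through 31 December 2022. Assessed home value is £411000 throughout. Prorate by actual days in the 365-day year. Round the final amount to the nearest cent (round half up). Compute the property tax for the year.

1 January – 11 January 2022: 11 days, exemption £165000 → (£411000 − £165000) × 2.2% × 11/365 = £163.1014
12 January – 31 December 2022: 354 days, exemption £275000 → (£411000 − £275000) × 2.2% × 354/365 = £2901.8301
Total = £3064.9315

£3064.93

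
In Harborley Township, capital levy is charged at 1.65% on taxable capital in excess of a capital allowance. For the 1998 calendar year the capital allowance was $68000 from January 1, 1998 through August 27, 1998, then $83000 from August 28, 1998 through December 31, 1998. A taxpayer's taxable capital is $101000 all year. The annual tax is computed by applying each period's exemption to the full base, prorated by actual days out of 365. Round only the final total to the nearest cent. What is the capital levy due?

$459.06

January 1 – August 27, 1998: 239 days, exemption $68000 → ($101000 − $68000) × 1.65% × 239/365 = $356.5356
August 28 – December 31, 1998: 126 days, exemption $83000 → ($101000 − $83000) × 1.65% × 126/365 = $102.5260
Total = $459.0616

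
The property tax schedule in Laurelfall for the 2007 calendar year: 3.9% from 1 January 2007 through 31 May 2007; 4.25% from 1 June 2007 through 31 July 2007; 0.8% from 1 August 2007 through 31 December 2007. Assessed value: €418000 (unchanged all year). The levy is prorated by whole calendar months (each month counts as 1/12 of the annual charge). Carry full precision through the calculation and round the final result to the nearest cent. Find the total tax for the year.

€11146.67

1 January – 31 May 2007: 5 months at 3.9% → €418000 × 3.9% × 5/12 = €6792.5000
1 June – 31 July 2007: 2 months at 4.25% → €418000 × 4.25% × 2/12 = €2960.8333
1 August – 31 December 2007: 5 months at 0.8% → €418000 × 0.8% × 5/12 = €1393.3333
Total = €11146.6667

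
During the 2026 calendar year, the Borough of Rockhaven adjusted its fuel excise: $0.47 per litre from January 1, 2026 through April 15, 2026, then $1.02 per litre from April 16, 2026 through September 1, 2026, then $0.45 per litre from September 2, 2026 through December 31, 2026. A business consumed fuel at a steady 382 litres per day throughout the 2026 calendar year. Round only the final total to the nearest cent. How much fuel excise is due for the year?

$93,811.56

January 1 – April 15, 2026: 105 days × 382 litres/day = 40,110 litres at $0.47/litre → $18,851.70
April 16 – September 1, 2026: 139 days × 382 litres/day = 53,098 litres at $1.02/litre → $54,159.96
September 2 – December 31, 2026: 121 days × 382 litres/day = 46,222 litres at $0.45/litre → $20,799.90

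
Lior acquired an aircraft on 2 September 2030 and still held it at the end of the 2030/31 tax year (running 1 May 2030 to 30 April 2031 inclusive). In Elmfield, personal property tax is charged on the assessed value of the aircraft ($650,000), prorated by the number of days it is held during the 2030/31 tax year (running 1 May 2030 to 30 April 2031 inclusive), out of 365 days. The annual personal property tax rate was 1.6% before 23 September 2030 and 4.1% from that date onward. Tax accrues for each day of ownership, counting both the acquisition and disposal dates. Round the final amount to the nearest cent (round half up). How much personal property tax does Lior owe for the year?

2 September – 22 September 2030: 21 days at 1.6% → $650,000 × 1.6% × 21/365 = $598.3562
23 September 2030 – 30 April 2031: 220 days at 4.1% → $650,000 × 4.1% × 220/365 = $16,063.0137
Total = $16,661.3699

$16,661.37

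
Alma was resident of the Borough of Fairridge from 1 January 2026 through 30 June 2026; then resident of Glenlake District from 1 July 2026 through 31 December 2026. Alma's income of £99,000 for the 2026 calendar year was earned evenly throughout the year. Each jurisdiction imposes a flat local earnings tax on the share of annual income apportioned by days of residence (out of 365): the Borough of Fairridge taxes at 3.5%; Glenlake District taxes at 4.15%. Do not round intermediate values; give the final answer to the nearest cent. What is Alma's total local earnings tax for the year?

The Borough of Fairridge, 1 January – 30 June 2026: 181 days → £99,000 × 3.5% × 181/365 = £1,718.2603
Glenlake District, 1 July – 31 December 2026: 184 days → £99,000 × 4.15% × 184/365 = £2,071.1342
Total = £3,789.3945

£3,789.39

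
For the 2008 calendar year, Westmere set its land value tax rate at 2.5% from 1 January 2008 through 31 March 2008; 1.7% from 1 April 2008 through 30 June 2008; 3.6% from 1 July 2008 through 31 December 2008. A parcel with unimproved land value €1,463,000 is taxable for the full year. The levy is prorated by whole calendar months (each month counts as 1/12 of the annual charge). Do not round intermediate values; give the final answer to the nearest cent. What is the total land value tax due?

€41,695.50

1 January – 31 March 2008: 3 months at 2.5% → €1,463,000 × 2.5% × 3/12 = €9,143.7500
1 April – 30 June 2008: 3 months at 1.7% → €1,463,000 × 1.7% × 3/12 = €6,217.7500
1 July – 31 December 2008: 6 months at 3.6% → €1,463,000 × 3.6% × 6/12 = €26,334.0000
Total = €41,695.5000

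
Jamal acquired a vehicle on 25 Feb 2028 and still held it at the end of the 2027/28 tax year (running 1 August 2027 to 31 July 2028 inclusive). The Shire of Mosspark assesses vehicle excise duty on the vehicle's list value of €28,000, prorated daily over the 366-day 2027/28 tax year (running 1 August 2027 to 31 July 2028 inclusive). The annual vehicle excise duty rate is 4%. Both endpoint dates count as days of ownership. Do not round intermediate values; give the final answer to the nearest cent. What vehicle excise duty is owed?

Days held (25 Feb – 31 Jul 2028): 158 out of 366
Tax = €28,000 × 4% × 158/366 = €483.4973

€483.50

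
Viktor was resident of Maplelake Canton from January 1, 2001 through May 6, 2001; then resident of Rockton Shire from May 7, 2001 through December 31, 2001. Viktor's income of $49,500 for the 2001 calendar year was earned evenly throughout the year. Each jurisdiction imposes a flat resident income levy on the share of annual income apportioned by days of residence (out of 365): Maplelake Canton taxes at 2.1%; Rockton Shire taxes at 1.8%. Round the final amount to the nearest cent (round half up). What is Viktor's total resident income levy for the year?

Maplelake Canton, January 1 – May 6, 2001: 126 days → $49,500 × 2.1% × 126/365 = $358.8411
Rockton Shire, May 7 – December 31, 2001: 239 days → $49,500 × 1.8% × 239/365 = $583.4219
Total = $942.2630

$942.26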